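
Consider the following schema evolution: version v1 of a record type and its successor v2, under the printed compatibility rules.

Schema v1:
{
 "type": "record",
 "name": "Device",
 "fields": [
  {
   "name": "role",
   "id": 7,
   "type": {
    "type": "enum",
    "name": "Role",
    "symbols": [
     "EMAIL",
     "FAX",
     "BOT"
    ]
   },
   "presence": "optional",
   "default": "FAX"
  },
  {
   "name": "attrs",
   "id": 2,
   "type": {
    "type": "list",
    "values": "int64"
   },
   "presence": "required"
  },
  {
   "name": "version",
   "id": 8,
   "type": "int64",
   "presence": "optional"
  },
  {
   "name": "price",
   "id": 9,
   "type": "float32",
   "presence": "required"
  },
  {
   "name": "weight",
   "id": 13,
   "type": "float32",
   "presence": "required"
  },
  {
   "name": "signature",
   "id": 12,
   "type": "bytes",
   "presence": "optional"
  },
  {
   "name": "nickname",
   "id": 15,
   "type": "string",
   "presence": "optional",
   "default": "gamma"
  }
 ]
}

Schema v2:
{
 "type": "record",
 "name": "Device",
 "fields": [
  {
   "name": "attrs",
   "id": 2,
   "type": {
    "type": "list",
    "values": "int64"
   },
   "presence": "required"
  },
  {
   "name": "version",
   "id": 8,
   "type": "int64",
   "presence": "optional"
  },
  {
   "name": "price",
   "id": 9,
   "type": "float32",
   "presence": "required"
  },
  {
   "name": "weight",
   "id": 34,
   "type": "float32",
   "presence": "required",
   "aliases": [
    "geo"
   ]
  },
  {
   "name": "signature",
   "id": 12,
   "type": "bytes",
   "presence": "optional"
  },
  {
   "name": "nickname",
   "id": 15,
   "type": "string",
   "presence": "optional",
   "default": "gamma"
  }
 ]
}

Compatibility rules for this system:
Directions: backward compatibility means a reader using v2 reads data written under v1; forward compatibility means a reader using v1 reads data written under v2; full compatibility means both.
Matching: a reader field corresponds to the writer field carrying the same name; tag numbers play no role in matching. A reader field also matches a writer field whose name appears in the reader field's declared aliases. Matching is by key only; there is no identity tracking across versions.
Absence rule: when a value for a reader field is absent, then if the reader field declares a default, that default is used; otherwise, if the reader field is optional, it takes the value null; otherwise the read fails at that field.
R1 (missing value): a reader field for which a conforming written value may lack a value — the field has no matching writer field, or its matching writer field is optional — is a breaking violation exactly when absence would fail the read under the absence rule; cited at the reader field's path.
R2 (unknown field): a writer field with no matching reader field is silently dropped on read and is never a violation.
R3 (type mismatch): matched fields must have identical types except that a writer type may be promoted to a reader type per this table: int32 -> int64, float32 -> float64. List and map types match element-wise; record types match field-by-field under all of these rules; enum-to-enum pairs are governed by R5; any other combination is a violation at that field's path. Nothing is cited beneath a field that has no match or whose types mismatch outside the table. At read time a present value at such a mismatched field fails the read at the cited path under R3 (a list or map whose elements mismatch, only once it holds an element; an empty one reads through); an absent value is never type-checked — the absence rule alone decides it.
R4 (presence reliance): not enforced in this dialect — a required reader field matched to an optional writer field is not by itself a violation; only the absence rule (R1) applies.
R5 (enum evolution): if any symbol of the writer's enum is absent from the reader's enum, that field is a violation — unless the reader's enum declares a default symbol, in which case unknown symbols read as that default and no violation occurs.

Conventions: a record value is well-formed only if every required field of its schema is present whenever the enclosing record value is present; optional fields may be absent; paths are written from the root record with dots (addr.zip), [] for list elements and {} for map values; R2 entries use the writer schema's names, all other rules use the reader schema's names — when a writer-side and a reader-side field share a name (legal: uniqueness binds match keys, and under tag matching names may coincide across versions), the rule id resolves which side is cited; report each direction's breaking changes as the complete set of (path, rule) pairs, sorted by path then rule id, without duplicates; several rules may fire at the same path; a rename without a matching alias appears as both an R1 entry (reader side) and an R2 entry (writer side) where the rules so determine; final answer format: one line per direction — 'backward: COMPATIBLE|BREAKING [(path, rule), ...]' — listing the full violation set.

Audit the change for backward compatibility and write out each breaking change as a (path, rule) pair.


arrows below run writer -> reader for Device
backward for Device (reader v2, writer v1):
  writer required, list<int64> -> list<int64>: reader attrs maps from writer attrs
  writer optional, int64 -> int64: reader version maps from writer version
  writer required, float32 -> float32: reader price maps from writer price
  writer required, float32 -> float32: reader weight maps from writer weight
  writer optional, bytes -> bytes: reader signature maps from writer signature
  writer optional, string -> string: reader nickname maps from writer nickname
  leftover writer field: role
  => no violations; backward on Device: COMPATIBLE
the other Device changes do not affect what is asked:
  field weight in record Device: tag 13 changed to 34 -> fires no rule on Device, leaving the asked answer as it is
  removed field role from record Device -> fires no rule on Device, leaving the asked answer as it is

backward: COMPATIBLE []


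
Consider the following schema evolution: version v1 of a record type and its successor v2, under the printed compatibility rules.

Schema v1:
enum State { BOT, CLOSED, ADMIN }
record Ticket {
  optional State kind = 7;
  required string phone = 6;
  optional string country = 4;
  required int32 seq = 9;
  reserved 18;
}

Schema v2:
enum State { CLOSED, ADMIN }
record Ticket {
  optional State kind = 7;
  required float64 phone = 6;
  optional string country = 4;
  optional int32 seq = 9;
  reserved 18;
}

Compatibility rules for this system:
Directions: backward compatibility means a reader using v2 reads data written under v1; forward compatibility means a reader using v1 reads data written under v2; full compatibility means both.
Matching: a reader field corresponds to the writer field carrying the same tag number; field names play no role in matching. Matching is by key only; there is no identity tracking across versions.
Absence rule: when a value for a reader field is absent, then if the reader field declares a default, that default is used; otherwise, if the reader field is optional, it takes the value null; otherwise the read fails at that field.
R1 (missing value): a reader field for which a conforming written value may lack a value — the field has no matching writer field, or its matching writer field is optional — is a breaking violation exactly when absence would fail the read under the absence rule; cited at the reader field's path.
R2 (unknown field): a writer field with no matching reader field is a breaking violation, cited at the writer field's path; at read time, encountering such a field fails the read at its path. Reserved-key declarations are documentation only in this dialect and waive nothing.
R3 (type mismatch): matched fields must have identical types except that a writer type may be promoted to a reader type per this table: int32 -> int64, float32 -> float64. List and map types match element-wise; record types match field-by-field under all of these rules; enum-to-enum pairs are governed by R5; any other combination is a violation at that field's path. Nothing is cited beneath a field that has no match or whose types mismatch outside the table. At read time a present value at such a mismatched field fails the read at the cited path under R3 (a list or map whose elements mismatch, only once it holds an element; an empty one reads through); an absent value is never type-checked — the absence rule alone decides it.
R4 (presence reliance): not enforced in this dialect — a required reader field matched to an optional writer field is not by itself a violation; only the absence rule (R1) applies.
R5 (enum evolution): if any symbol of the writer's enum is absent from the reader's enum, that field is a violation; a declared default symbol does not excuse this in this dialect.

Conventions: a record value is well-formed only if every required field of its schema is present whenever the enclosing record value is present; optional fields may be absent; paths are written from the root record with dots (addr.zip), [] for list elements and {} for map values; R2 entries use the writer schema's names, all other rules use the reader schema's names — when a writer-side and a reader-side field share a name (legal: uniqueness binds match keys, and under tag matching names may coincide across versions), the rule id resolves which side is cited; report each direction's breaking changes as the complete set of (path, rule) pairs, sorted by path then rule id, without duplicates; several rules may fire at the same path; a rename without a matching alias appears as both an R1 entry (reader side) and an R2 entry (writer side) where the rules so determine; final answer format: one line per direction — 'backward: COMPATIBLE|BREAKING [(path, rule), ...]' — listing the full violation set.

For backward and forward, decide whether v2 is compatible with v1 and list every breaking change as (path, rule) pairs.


backward: BREAKING [(kind, R5), (phone, R3)]; forward: BREAKING [(phone, R3), (seq, R1)]

in Ticket below, arrows point writer -> reader
backward analysis of Ticket with v2 as reader and v1 as writer:
  kind: State -> State, writer optional; from kind
  phone: string -> float64, writer required; from phone
  country: string -> string, writer optional; from country
  seq: int32 -> int32, writer required; from seq
  rule R5 violated at kind
  rule R3 violated at phone
  backward on Ticket therefore BREAKING (2)
forward analysis of Ticket with v1 as reader and v2 as writer:
  kind: State -> State, writer optional; from kind
  phone: float64 -> string, writer required; from phone
  country: string -> string, writer optional; from country
  seq: int32 -> int32, writer optional; from seq
  rule R3 violated at phone
  rule R1 violated at seq
  forward on Ticket therefore BREAKING (2)


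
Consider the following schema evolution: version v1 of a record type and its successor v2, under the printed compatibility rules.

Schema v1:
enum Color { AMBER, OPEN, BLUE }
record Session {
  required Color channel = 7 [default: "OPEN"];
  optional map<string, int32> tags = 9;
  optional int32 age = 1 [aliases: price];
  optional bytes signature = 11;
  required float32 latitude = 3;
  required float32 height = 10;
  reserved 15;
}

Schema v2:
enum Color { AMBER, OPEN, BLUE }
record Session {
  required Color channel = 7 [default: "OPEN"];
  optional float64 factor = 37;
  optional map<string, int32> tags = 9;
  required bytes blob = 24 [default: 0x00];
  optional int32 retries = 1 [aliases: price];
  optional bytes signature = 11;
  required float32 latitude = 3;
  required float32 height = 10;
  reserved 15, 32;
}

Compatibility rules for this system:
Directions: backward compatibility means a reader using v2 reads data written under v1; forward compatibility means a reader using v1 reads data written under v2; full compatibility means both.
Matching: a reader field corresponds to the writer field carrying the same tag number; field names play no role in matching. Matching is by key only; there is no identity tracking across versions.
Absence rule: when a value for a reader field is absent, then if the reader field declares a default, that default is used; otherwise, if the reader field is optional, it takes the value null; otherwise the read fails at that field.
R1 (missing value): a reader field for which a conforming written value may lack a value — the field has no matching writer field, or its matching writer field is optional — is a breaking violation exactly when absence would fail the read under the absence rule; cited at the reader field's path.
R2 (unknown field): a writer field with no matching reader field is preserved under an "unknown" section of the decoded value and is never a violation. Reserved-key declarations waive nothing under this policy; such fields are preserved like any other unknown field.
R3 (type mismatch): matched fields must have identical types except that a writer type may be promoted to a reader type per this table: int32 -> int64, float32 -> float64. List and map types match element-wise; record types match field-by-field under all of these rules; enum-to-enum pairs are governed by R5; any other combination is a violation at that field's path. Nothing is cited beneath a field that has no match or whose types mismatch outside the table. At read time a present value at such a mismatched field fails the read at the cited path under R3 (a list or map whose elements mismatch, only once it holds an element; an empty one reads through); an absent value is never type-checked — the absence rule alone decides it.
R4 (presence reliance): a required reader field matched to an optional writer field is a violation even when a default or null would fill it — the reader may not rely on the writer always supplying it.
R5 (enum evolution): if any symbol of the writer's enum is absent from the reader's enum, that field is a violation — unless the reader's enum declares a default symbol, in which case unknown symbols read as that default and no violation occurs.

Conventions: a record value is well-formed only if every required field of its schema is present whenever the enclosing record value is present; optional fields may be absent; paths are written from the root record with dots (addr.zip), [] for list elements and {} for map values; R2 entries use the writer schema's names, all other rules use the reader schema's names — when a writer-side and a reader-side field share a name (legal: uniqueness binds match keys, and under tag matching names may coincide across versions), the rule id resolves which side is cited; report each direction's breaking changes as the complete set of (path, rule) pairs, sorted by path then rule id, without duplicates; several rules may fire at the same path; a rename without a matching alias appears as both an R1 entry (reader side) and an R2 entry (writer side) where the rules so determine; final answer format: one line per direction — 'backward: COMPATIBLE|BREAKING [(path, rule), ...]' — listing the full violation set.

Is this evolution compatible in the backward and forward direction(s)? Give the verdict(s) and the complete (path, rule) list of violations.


the writer's type comes first in each Session pair
checking backward for Session: reader v2 against writer v1:
  channel <- channel (Color -> Color, writer required)
  factor: no writer-side match
  tags <- tags (map<string, int32> -> map<string, int32>, writer optional)
  blob: no writer-side match
  retries <- age (int32 -> int32, writer optional)
  signature <- signature (bytes -> bytes, writer optional)
  latitude <- latitude (float32 -> float32, writer required)
  height <- height (float32 -> float32, writer required)
  => backward: COMPATIBLE
checking forward for Session: reader v1 against writer v2:
  channel <- channel (Color -> Color, writer required)
  tags <- tags (map<string, int32> -> map<string, int32>, writer optional)
  age <- retries (int32 -> int32, writer optional)
  signature <- signature (bytes -> bytes, writer optional)
  latitude <- latitude (float32 -> float32, writer required)
  height <- height (float32 -> float32, writer required)
  writer factor: unknown to reader
  writer blob: unknown to reader
  => forward: COMPATIBLE

backward: COMPATIBLE []; forward: COMPATIBLE []


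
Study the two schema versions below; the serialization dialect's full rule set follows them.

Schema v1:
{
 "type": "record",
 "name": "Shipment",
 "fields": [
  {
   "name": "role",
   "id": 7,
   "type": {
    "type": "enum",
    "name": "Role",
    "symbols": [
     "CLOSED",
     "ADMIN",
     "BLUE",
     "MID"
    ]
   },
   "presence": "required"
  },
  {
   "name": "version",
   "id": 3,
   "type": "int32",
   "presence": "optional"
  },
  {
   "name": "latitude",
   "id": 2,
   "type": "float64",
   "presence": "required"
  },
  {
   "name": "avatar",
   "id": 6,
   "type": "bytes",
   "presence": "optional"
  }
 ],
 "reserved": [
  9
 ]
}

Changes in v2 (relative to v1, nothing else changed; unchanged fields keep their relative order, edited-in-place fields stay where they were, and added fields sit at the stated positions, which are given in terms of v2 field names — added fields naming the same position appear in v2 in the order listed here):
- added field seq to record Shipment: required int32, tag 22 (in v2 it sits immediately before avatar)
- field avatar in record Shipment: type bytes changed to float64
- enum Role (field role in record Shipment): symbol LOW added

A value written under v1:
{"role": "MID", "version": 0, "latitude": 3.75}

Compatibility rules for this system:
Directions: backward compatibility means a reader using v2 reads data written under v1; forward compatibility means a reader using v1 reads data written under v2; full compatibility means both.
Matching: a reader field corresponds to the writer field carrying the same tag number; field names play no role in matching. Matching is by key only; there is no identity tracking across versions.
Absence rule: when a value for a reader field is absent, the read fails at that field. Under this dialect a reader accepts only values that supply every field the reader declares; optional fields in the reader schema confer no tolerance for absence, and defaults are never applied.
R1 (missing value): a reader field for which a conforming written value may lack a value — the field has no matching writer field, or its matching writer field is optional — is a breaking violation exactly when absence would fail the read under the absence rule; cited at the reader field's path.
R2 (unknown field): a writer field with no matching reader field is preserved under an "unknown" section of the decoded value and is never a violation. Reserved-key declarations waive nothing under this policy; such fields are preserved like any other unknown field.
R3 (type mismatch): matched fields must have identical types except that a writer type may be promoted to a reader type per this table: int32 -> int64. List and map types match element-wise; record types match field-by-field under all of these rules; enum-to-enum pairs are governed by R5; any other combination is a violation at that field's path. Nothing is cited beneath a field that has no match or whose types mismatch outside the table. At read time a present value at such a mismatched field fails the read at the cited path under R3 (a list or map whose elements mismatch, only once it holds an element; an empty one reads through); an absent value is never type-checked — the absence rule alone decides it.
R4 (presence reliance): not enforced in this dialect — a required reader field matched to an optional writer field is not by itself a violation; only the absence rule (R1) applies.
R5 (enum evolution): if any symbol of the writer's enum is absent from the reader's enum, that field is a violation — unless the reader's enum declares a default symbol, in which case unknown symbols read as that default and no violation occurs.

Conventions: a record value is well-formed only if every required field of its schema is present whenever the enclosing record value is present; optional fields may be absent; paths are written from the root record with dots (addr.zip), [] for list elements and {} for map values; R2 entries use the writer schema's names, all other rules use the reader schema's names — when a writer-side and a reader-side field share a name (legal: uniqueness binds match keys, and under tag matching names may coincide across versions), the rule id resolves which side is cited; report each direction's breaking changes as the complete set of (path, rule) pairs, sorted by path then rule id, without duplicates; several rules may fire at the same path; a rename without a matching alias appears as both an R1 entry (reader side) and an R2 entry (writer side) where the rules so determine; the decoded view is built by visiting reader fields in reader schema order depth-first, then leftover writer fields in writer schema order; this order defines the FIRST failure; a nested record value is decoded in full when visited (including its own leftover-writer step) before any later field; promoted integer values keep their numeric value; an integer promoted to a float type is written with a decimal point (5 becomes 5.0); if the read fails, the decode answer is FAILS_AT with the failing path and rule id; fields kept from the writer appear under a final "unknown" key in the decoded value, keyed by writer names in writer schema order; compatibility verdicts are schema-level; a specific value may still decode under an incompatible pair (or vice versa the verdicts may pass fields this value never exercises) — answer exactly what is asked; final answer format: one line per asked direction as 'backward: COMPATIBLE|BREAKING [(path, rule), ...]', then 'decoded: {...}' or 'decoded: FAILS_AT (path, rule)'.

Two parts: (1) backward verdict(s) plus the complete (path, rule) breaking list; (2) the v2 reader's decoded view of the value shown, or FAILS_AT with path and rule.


in Shipment below, arrows point writer -> reader
backward on Shipment — v2 reading data written by v1:
  writer required, Role -> Role: reader role maps from writer role
  writer optional, int32 -> int32: reader version maps from writer version
  writer required, float64 -> float64: reader latitude maps from writer latitude
  seq: no writer-side match
  writer optional, bytes -> float64: reader avatar maps from writer avatar
  R1 fires at avatar
  R3 fires at avatar
  R1 fires at seq
  R1 fires at version
  => backward verdict for Shipment: BREAKING, 4 violation(s)
decode walk for Shipment under reader schema v2:
  role := "MID"
  version := 0
  latitude := 3.75
  read fails at seq under R1 (no fill)
  => FAILS_AT (seq, R1)
checking off the Shipment differences that do not matter here:
  enum Role (field role in record Shipment): symbol LOW added -> its effect on Shipment is confined to the forward direction, not asked

backward: BREAKING [(avatar, R1), (avatar, R3), (seq, R1), (version, R1)]; decoded: FAILS_AT (seq, R1)


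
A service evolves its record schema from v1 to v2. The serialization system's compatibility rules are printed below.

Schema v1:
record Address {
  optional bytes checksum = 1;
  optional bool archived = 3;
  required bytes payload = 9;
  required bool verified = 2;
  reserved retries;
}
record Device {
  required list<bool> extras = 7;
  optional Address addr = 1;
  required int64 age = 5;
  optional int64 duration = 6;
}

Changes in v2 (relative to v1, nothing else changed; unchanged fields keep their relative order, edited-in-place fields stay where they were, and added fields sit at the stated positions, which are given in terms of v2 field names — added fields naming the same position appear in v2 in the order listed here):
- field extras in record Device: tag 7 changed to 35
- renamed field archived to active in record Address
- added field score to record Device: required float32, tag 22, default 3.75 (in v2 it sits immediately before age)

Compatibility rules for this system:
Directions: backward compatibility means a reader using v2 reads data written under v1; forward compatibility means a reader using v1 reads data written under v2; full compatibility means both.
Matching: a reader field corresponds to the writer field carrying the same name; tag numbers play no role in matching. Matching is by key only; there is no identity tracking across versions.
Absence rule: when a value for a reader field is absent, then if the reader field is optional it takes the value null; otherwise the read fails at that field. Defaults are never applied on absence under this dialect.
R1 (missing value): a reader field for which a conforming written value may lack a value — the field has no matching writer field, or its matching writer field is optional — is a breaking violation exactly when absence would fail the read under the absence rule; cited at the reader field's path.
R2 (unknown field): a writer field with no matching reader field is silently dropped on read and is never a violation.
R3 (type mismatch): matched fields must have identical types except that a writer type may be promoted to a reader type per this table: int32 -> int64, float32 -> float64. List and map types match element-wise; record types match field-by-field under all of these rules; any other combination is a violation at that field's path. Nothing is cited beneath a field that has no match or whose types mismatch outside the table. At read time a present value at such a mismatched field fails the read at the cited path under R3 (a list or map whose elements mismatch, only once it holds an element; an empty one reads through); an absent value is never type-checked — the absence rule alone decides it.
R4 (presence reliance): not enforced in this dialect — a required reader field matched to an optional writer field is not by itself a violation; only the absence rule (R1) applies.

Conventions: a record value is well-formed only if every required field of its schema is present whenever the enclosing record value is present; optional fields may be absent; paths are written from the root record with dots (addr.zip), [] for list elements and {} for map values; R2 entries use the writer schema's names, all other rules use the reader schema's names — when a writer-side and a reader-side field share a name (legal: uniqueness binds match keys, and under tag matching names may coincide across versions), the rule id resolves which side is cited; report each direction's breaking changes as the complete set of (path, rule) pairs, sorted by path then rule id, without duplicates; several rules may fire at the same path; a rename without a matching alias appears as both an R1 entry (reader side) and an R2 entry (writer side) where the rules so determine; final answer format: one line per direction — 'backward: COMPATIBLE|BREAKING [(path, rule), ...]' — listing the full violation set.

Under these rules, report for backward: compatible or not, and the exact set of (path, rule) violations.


each type pair in Device: writer, then reader
backward pass over Device, reader schema v2, writer schema v1:
  extras: list<bool> -> list<bool>, writer required; from extras
  addr: Address -> Address, writer optional; from addr
  no writer field matches reader score
  age: int64 -> int64, writer required; from age
  duration: int64 -> int64, writer optional; from duration
  addr.checksum: bytes -> bytes, writer optional; from addr.checksum
  no writer field matches reader addr.active
  addr.payload: bytes -> bytes, writer required; from addr.payload
  addr.verified: bool -> bool, writer required; from addr.verified
  leftover writer field: addr.archived
  rule R1 violated at score
  => backward verdict for Device: BREAKING, 1 violation(s)
checking off the Device differences that do not matter here:
  field extras in record Device: tag 7 changed to 35 -> no rule fires on it in Device's dialect; the asked verdict holds
  renamed field archived to active in record Address -> no rule fires on it in Device's dialect; the asked verdict holds

backward: BREAKING [(score, R1)]


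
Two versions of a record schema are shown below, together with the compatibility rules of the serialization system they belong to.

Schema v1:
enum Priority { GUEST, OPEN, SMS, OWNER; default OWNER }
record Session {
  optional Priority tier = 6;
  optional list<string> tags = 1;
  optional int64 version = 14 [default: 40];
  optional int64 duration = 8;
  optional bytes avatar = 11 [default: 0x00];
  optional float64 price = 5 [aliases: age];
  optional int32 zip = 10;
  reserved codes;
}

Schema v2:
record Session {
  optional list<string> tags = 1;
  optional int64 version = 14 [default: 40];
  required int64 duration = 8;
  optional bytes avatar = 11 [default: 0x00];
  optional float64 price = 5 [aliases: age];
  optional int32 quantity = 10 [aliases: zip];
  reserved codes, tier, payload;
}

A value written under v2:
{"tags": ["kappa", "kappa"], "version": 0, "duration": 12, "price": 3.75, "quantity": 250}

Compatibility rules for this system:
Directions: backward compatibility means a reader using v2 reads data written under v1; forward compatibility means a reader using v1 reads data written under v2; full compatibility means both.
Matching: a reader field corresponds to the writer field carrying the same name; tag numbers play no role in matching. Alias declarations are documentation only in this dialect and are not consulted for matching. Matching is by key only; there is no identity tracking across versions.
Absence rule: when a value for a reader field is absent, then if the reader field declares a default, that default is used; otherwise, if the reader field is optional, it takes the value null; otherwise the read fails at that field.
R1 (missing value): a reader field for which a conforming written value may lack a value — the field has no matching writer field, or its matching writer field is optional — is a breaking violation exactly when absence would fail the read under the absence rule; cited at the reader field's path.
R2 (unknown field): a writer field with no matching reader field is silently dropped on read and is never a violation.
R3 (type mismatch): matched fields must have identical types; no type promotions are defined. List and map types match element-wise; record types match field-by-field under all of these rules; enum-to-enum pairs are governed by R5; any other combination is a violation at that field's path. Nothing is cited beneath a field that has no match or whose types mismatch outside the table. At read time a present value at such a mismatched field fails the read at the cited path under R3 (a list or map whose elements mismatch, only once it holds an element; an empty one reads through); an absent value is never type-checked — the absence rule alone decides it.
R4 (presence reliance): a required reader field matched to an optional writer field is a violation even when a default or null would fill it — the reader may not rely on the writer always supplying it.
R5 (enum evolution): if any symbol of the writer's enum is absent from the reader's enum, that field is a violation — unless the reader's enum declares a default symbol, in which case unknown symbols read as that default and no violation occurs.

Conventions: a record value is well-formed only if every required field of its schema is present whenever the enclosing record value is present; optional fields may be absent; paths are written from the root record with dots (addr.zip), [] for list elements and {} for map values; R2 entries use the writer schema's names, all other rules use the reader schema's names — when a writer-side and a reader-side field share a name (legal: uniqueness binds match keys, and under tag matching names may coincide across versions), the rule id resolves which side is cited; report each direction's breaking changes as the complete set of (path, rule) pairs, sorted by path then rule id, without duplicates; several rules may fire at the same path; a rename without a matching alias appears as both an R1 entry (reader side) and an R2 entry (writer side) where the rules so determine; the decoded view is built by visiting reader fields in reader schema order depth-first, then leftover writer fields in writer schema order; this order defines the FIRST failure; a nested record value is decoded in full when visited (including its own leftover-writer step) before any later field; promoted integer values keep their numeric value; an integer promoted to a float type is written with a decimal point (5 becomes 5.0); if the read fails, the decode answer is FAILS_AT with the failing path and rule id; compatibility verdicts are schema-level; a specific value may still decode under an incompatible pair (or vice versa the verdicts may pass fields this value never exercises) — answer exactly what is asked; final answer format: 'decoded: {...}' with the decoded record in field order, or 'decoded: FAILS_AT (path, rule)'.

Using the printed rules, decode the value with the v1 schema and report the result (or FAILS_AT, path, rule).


arrows below run writer -> reader for Session
migrating the Session value to v1:
  tier := null (missing; optional => null)
  tags := ["kappa", "kappa"]
  version := 0
  duration := 12
  avatar := 0x00 (missing; default applied)
  price := 3.75
  zip := null (missing; optional => null)
  writer quantity: no reader field; dropped
  => decoded: {"tier": null, "tags": ["kappa", "kappa"], "version": 0, "duration": 12, "avatar": 0x00, "price": 3.75, "zip": null}
the other Session changes do not affect what is asked:
  removed field tier from record Session (its key "tier" joins the reserved list) -> fires no rule on Session under this dialect and leaves the result unchanged
  field duration in record Session: optional changed to required -> affects the rule determinations only; this particular Session value decodes identically

decoded: {"tier": null, "tags": ["kappa", "kappa"], "version": 0, "duration": 12, "avatar": 0x00, "price": 3.75, "zip": null}


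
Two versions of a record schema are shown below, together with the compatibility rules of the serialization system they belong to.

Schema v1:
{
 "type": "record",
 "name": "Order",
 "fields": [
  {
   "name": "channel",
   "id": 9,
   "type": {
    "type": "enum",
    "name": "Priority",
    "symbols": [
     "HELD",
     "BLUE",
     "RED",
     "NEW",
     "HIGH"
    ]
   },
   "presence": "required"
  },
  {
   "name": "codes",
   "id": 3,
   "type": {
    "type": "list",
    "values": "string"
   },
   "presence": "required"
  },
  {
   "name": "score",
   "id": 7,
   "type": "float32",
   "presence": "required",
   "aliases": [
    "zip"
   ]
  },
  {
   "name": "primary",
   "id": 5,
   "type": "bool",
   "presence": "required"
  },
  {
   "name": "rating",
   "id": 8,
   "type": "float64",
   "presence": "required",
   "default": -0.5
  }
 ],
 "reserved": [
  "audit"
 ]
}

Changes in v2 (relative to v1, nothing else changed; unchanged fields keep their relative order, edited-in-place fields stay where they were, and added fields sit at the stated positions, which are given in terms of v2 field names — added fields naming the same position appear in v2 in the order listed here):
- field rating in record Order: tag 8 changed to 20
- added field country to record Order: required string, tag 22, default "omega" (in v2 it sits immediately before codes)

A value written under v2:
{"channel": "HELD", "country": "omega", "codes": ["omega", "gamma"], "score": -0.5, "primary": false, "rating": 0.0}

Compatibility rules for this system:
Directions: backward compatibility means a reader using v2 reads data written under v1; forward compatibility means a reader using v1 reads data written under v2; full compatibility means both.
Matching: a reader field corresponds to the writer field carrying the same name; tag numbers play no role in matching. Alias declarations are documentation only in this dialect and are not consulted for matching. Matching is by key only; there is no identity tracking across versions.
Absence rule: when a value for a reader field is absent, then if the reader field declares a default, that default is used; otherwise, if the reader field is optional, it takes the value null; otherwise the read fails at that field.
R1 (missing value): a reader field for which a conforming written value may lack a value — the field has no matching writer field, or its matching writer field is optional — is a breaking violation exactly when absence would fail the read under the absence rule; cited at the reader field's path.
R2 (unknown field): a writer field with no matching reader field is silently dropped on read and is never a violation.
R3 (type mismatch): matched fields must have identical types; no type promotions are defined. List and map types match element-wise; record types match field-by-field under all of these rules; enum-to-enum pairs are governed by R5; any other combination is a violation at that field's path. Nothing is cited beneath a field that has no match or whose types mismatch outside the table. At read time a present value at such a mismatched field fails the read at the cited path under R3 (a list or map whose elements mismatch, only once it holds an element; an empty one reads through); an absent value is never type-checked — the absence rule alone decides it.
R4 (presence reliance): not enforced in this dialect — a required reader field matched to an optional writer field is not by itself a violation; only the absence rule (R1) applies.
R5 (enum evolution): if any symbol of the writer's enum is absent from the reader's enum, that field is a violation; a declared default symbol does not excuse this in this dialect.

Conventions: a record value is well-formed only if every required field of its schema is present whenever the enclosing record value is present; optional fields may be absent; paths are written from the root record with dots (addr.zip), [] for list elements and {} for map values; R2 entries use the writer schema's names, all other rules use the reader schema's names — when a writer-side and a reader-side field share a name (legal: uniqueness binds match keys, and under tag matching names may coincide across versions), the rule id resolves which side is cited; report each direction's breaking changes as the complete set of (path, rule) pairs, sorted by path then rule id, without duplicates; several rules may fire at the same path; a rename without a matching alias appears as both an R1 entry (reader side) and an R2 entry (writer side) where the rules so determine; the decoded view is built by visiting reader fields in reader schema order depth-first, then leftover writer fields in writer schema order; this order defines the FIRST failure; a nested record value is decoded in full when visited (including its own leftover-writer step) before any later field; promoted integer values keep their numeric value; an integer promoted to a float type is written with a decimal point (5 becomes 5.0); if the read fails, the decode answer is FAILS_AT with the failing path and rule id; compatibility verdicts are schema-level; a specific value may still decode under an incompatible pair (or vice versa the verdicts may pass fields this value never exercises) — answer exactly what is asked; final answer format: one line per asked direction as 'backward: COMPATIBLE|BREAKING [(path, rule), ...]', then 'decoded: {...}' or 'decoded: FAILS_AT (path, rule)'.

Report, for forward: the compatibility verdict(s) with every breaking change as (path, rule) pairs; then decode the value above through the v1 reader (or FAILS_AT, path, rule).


forward: COMPATIBLE []; decoded: {"channel": "HELD", "codes": ["omega", "gamma"], "score": -0.5, "primary": false, "rating": 0.0}

the writer's type comes first in each Order pair
forward on Order — v1 reading data written by v2:
  writer required, Priority -> Priority: reader channel maps from writer channel
  writer required, list<string> -> list<string>: reader codes maps from writer codes
  writer required, float32 -> float32: reader score maps from writer score
  writer required, bool -> bool: reader primary maps from writer primary
  writer required, float64 -> float64: reader rating maps from writer rating
  writer country: unknown to reader
  => forward: COMPATIBLE
migrating the Order value to v1:
  channel := "HELD"
  codes := ["omega", "gamma"]
  score := -0.5
  primary := false
  rating := 0.0
  writer country: unmatched, discarded
  => decoded: {"channel": "HELD", "codes": ["omega", "gamma"], "score": -0.5, "primary": false, "rating": 0.0}
checking off the Order differences that do not matter here:
  field rating in record Order: tag 8 changed to 20 -> no rule fires on it in Order's dialect; the asked verdict holds
  added field country to record Order: required string, tag 22, default "omega" (in v2 it sits immediately before codes) -> no rule fires on it in Order's dialect; the asked verdict holds
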